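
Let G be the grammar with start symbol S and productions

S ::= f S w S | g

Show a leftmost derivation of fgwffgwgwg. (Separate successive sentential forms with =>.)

S => fSwS => fgwS => fgwfSwS => fgwffSwSwS => fgwffgwSwS => fgwffgwgwS => fgwffgwgwg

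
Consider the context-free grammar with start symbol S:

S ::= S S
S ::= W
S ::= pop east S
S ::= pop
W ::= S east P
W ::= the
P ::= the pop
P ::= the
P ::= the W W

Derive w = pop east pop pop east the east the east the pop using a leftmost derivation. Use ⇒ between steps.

S ⇒ W ⇒ S east P ⇒ S S east P ⇒ pop east S S east P ⇒ pop east pop S east P ⇒ pop east pop W east P ⇒ pop east pop S east P east P ⇒ pop east pop pop east S east P east P ⇒ pop east pop pop east W east P east P ⇒ pop east pop pop east the east P east P ⇒ pop east pop pop east the east the east P ⇒ pop east pop pop east the east the east the pop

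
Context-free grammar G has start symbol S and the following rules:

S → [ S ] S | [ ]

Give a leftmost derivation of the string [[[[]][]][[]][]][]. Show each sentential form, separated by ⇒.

S ⇒ [S]S   [S → [ S ] S]
[S]S ⇒ [[S]S]S   [S → [ S ] S]
[[S]S]S ⇒ [[[S]S]S]S   [S → [ S ] S]
[[[S]S]S]S ⇒ [[[[]]S]S]S   [S → [ ]]
[[[[]]S]S]S ⇒ [[[[]][]]S]S   [S → [ ]]
[[[[]][]]S]S ⇒ [[[[]][]][S]S]S   [S → [ S ] S]
[[[[]][]][S]S]S ⇒ [[[[]][]][[]]S]S   [S → [ ]]
[[[[]][]][[]]S]S ⇒ [[[[]][]][[]][]]S   [S → [ ]]
[[[[]][]][[]][]]S ⇒ [[[[]][]][[]][]][]   [S → [ ]]

S ⇒ [S]S ⇒ [[S]S]S ⇒ [[[S]S]S]S ⇒ [[[[]]S]S]S ⇒ [[[[]][]]S]S ⇒ [[[[]][]][S]S]S ⇒ [[[[]][]][[]]S]S ⇒ [[[[]][]][[]][]]S ⇒ [[[[]][]][[]][]][]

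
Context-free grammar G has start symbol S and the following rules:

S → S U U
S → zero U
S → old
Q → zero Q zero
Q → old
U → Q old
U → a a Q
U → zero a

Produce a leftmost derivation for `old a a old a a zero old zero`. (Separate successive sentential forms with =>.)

S => S U U => old U U => old a a Q U => old a a old U => old a a old a a Q => old a a old a a zero Q zero => old a a old a a zero old zero

S => S U U   [S → S U U]
S U U => old U U   [S → old]
old U U => old a a Q U   [U → a a Q]
old a a Q U => old a a old U   [Q → old]
old a a old U => old a a old a a Q   [U → a a Q]
old a a old a a Q => old a a old a a zero Q zero   [Q → zero Q zero]
old a a old a a zero Q zero => old a a old a a zero old zero   [Q → old]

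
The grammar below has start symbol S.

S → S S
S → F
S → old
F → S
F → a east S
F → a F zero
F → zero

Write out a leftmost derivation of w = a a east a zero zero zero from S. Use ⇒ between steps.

S ⇒ F ⇒ a F zero ⇒ a a east S zero ⇒ a a east F zero ⇒ a a east a F zero zero ⇒ a a east a zero zero zero

S ⇒ F   [S → F]
F ⇒ a F zero   [F → a F zero]
a F zero ⇒ a a east S zero   [F → a east S]
a a east S zero ⇒ a a east F zero   [S → F]
a a east F zero ⇒ a a east a F zero zero   [F → a F zero]
a a east a F zero zero ⇒ a a east a zero zero zero   [F → zero]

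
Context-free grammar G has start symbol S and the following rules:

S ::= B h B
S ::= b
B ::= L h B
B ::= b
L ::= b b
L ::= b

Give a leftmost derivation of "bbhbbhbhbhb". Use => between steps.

S => BhB   [S ::= B h B]
BhB => LhBhB   [B ::= L h B]
LhBhB => bbhBhB   [L ::= b b]
bbhBhB => bbhLhBhB   [B ::= L h B]
bbhLhBhB => bbhbbhBhB   [L ::= b b]
bbhbbhBhB => bbhbbhLhBhB   [B ::= L h B]
bbhbbhLhBhB => bbhbbhbhBhB   [L ::= b]
bbhbbhbhBhB => bbhbbhbhbhB   [B ::= b]
bbhbbhbhbhB => bbhbbhbhbhb   [B ::= b]

S => BhB => LhBhB => bbhBhB => bbhLhBhB => bbhbbhBhB => bbhbbhLhBhB => bbhbbhbhBhB => bbhbbhbhbhB => bbhbbhbhbhb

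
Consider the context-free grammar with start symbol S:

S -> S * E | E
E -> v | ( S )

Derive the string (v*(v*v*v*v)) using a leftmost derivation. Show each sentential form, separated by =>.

S => E   [S -> E]
E => (S)   [E -> ( S )]
(S) => (S*E)   [S -> S * E]
(S*E) => (E*E)   [S -> E]
(E*E) => (v*E)   [E -> v]
(v*E) => (v*(S))   [E -> ( S )]
(v*(S)) => (v*(S*E))   [S -> S * E]
(v*(S*E)) => (v*(S*E*E))   [S -> S * E]
(v*(S*E*E)) => (v*(S*E*E*E))   [S -> S * E]
(v*(S*E*E*E)) => (v*(E*E*E*E))   [S -> E]
(v*(E*E*E*E)) => (v*(v*E*E*E))   [E -> v]
(v*(v*E*E*E)) => (v*(v*v*E*E))   [E -> v]
(v*(v*v*E*E)) => (v*(v*v*v*E))   [E -> v]
(v*(v*v*v*E)) => (v*(v*v*v*v))   [E -> v]

S => E => (S) => (S*E) => (E*E) => (v*E) => (v*(S)) => (v*(S*E)) => (v*(S*E*E)) => (v*(S*E*E*E)) => (v*(E*E*E*E)) => (v*(v*E*E*E)) => (v*(v*v*E*E)) => (v*(v*v*v*E)) => (v*(v*v*v*v))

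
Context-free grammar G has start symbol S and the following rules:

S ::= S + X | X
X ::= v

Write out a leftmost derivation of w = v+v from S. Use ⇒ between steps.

S ⇒ S+X ⇒ X+X ⇒ v+X ⇒ v+v

S ⇒ S+X   [S ::= S + X]
S+X ⇒ X+X   [S ::= X]
X+X ⇒ v+X   [X ::= v]
v+X ⇒ v+v   [X ::= v]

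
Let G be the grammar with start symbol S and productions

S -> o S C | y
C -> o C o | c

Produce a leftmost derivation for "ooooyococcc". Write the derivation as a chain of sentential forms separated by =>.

S => oSC   [S -> o S C]
oSC => ooSCC   [S -> o S C]
ooSCC => oooSCCC   [S -> o S C]
oooSCCC => ooooSCCCC   [S -> o S C]
ooooSCCCC => ooooyCCCC   [S -> y]
ooooyCCCC => ooooyoCoCCC   [C -> o C o]
ooooyoCoCCC => ooooyocoCCC   [C -> c]
ooooyocoCCC => ooooyococCC   [C -> c]
ooooyococCC => ooooyococcC   [C -> c]
ooooyococcC => ooooyococcc   [C -> c]

S => oSC => ooSCC => oooSCCC => ooooSCCCC => ooooyCCCC => ooooyoCoCCC => ooooyocoCCC => ooooyococCC => ooooyococcC => ooooyococcc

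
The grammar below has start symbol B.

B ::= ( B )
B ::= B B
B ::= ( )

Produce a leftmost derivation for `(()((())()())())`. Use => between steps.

B => (B) => (BB) => (()B) => (()BB) => (()(B)B) => (()(BB)B) => (()(BBB)B) => (()((B)BB)B) => (()((())BB)B) => (()((())()B)B) => (()((())()())B) => (()((())()())())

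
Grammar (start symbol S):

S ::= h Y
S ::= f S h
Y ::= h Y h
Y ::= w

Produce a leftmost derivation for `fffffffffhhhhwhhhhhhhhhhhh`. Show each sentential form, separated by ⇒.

S ⇒ fSh ⇒ ffShh ⇒ fffShhh ⇒ ffffShhhh ⇒ fffffShhhhh ⇒ ffffffShhhhhh ⇒ fffffffShhhhhhh ⇒ ffffffffShhhhhhhh ⇒ fffffffffShhhhhhhhh ⇒ fffffffffhYhhhhhhhhh ⇒ fffffffffhhYhhhhhhhhhh ⇒ fffffffffhhhYhhhhhhhhhhh ⇒ fffffffffhhhhYhhhhhhhhhhhh ⇒ fffffffffhhhhwhhhhhhhhhhhh

S ⇒ fSh   [S ::= f S h]
fSh ⇒ ffShh   [S ::= f S h]
ffShh ⇒ fffShhh   [S ::= f S h]
fffShhh ⇒ ffffShhhh   [S ::= f S h]
ffffShhhh ⇒ fffffShhhhh   [S ::= f S h]
fffffShhhhh ⇒ ffffffShhhhhh   [S ::= f S h]
ffffffShhhhhh ⇒ fffffffShhhhhhh   [S ::= f S h]
fffffffShhhhhhh ⇒ ffffffffShhhhhhhh   [S ::= f S h]
ffffffffShhhhhhhh ⇒ fffffffffShhhhhhhhh   [S ::= f S h]
fffffffffShhhhhhhhh ⇒ fffffffffhYhhhhhhhhh   [S ::= h Y]
fffffffffhYhhhhhhhhh ⇒ fffffffffhhYhhhhhhhhhh   [Y ::= h Y h]
fffffffffhhYhhhhhhhhhh ⇒ fffffffffhhhYhhhhhhhhhhh   [Y ::= h Y h]
fffffffffhhhYhhhhhhhhhhh ⇒ fffffffffhhhhYhhhhhhhhhhhh   [Y ::= h Y h]
fffffffffhhhhYhhhhhhhhhhhh ⇒ fffffffffhhhhwhhhhhhhhhhhh   [Y ::= w]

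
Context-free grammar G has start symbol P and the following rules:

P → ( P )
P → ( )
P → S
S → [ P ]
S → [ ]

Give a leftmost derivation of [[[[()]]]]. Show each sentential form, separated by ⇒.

P ⇒ S ⇒ [P] ⇒ [S] ⇒ [[P]] ⇒ [[S]] ⇒ [[[P]]] ⇒ [[[S]]] ⇒ [[[[P]]]] ⇒ [[[[()]]]]

P ⇒ S   [P → S]
S ⇒ [P]   [S → [ P ]]
[P] ⇒ [S]   [P → S]
[S] ⇒ [[P]]   [S → [ P ]]
[[P]] ⇒ [[S]]   [P → S]
[[S]] ⇒ [[[P]]]   [S → [ P ]]
[[[P]]] ⇒ [[[S]]]   [P → S]
[[[S]]] ⇒ [[[[P]]]]   [S → [ P ]]
[[[[P]]]] ⇒ [[[[()]]]]   [P → ( )]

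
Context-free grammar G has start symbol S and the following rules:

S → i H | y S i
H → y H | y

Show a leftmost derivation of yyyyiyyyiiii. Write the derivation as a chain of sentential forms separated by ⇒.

S ⇒ ySi ⇒ yySii ⇒ yyySiii ⇒ yyyySiiii ⇒ yyyyiHiiii ⇒ yyyyiyHiiii ⇒ yyyyiyyHiiii ⇒ yyyyiyyyiiii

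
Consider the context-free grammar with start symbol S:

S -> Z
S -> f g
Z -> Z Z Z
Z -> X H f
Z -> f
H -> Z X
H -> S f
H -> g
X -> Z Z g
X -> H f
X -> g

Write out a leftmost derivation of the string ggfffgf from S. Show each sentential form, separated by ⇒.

S ⇒ Z ⇒ XHf ⇒ HfHf ⇒ SffHf ⇒ ZffHf ⇒ XHfffHf ⇒ gHfffHf ⇒ ggfffHf ⇒ ggfffgf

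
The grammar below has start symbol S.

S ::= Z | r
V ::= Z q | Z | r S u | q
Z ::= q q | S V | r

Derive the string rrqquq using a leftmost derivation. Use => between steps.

S => Z => SV => ZV => SVV => rVV => rrSuV => rrZuV => rrqquV => rrqquq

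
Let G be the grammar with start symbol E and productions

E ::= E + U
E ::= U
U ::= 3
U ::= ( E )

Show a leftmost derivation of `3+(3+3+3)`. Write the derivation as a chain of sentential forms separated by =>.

E => E+U   [E ::= E + U]
E+U => U+U   [E ::= U]
U+U => 3+U   [U ::= 3]
3+U => 3+(E)   [U ::= ( E )]
3+(E) => 3+(E+U)   [E ::= E + U]
3+(E+U) => 3+(E+U+U)   [E ::= E + U]
3+(E+U+U) => 3+(U+U+U)   [E ::= U]
3+(U+U+U) => 3+(3+U+U)   [U ::= 3]
3+(3+U+U) => 3+(3+3+U)   [U ::= 3]
3+(3+3+U) => 3+(3+3+3)   [U ::= 3]

E => E+U => U+U => 3+U => 3+(E) => 3+(E+U) => 3+(E+U+U) => 3+(U+U+U) => 3+(3+U+U) => 3+(3+3+U) => 3+(3+3+3)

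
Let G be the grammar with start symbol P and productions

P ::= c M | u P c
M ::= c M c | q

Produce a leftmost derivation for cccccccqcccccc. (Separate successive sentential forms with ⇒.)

P ⇒ cM   [P ::= c M]
cM ⇒ ccMc   [M ::= c M c]
ccMc ⇒ cccMcc   [M ::= c M c]
cccMcc ⇒ ccccMccc   [M ::= c M c]
ccccMccc ⇒ cccccMcccc   [M ::= c M c]
cccccMcccc ⇒ ccccccMccccc   [M ::= c M c]
ccccccMccccc ⇒ cccccccMcccccc   [M ::= c M c]
cccccccMcccccc ⇒ cccccccqcccccc   [M ::= q]

P ⇒ cM ⇒ ccMc ⇒ cccMcc ⇒ ccccMccc ⇒ cccccMcccc ⇒ ccccccMccccc ⇒ cccccccMcccccc ⇒ cccccccqcccccc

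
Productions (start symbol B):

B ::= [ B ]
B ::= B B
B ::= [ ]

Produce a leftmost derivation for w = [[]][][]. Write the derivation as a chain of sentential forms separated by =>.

B => BB => BBB => [B]BB => [[]]BB => [[]][]B => [[]][][]

B => BB   [B ::= B B]
BB => BBB   [B ::= B B]
BBB => [B]BB   [B ::= [ B ]]
[B]BB => [[]]BB   [B ::= [ ]]
[[]]BB => [[]][]B   [B ::= [ ]]
[[]][]B => [[]][][]   [B ::= [ ]]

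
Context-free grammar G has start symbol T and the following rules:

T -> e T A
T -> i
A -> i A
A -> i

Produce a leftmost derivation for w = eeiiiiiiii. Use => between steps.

T => eTA => eeTAA => eeiAA => eeiiAA => eeiiiA => eeiiiiA => eeiiiiiA => eeiiiiiiA => eeiiiiiiiA => eeiiiiiiii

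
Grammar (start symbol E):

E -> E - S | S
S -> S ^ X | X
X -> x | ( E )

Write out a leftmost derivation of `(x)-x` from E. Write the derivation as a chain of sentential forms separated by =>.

E => E-S   [E -> E - S]
E-S => S-S   [E -> S]
S-S => X-S   [S -> X]
X-S => (E)-S   [X -> ( E )]
(E)-S => (S)-S   [E -> S]
(S)-S => (X)-S   [S -> X]
(X)-S => (x)-S   [X -> x]
(x)-S => (x)-X   [S -> X]
(x)-X => (x)-x   [X -> x]

E => E-S => S-S => X-S => (E)-S => (S)-S => (X)-S => (x)-S => (x)-X => (x)-x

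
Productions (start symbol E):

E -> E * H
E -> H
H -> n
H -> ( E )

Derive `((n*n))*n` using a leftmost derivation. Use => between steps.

E => E*H => H*H => (E)*H => (H)*H => ((E))*H => ((E*H))*H => ((H*H))*H => ((n*H))*H => ((n*n))*H => ((n*n))*n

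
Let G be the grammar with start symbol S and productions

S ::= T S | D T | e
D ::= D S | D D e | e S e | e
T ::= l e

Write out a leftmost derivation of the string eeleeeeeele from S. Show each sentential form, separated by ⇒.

S⇒DT⇒DST⇒DDeST⇒DSDeST⇒eSeSDeST⇒eDTeSDeST⇒eeTeSDeST⇒eeleeSDeST⇒eeleeeDeST⇒eeleeeeeST⇒eeleeeeeeT⇒eeleeeeeele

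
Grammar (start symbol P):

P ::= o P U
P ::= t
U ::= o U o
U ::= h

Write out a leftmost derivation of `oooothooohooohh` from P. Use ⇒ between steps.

P ⇒ oPU ⇒ ooPUU ⇒ oooPUUU ⇒ ooooPUUUU ⇒ ooootUUUU ⇒ oooothUUU ⇒ oooothoUoUU ⇒ oooothooUooUU ⇒ oooothoooUoooUU ⇒ oooothooohoooUU ⇒ oooothooohooohU ⇒ oooothooohooohh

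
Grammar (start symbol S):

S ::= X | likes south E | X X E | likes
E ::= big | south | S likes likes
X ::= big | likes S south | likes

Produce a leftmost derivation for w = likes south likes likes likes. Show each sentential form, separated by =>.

S => likes south E => likes south S likes likes => likes south X likes likes => likes south likes likes likes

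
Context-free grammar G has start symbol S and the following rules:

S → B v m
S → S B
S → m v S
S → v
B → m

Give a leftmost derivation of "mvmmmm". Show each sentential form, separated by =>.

S=>SB=>SBB=>SBBB=>BvmBBB=>mvmBBB=>mvmmBB=>mvmmmB=>mvmmmm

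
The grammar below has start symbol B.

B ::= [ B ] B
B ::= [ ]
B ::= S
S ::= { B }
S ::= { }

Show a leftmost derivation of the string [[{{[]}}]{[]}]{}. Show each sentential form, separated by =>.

B => [B]B   [B ::= [ B ] B]
[B]B => [[B]B]B   [B ::= [ B ] B]
[[B]B]B => [[S]B]B   [B ::= S]
[[S]B]B => [[{B}]B]B   [S ::= { B }]
[[{B}]B]B => [[{S}]B]B   [B ::= S]
[[{S}]B]B => [[{{B}}]B]B   [S ::= { B }]
[[{{B}}]B]B => [[{{[]}}]B]B   [B ::= [ ]]
[[{{[]}}]B]B => [[{{[]}}]S]B   [B ::= S]
[[{{[]}}]S]B => [[{{[]}}]{B}]B   [S ::= { B }]
[[{{[]}}]{B}]B => [[{{[]}}]{[]}]B   [B ::= [ ]]
[[{{[]}}]{[]}]B => [[{{[]}}]{[]}]S   [B ::= S]
[[{{[]}}]{[]}]S => [[{{[]}}]{[]}]{}   [S ::= { }]

B => [B]B => [[B]B]B => [[S]B]B => [[{B}]B]B => [[{S}]B]B => [[{{B}}]B]B => [[{{[]}}]B]B => [[{{[]}}]S]B => [[{{[]}}]{B}]B => [[{{[]}}]{[]}]B => [[{{[]}}]{[]}]S => [[{{[]}}]{[]}]{}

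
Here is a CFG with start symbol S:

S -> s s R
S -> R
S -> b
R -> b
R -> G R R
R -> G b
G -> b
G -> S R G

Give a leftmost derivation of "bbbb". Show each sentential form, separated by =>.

S=>R=>GRR=>bRR=>bbR=>bbGb=>bbbb

S => R   [S -> R]
R => GRR   [R -> G R R]
GRR => bRR   [G -> b]
bRR => bbR   [R -> b]
bbR => bbGb   [R -> G b]
bbGb => bbbb   [G -> b]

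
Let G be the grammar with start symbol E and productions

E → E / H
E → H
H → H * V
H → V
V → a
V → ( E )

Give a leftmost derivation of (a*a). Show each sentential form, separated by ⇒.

E ⇒ H ⇒ V ⇒ (E) ⇒ (H) ⇒ (H*V) ⇒ (V*V) ⇒ (a*V) ⇒ (a*a)

E ⇒ H   [E → H]
H ⇒ V   [H → V]
V ⇒ (E)   [V → ( E )]
(E) ⇒ (H)   [E → H]
(H) ⇒ (H*V)   [H → H * V]
(H*V) ⇒ (V*V)   [H → V]
(V*V) ⇒ (a*V)   [V → a]
(a*V) ⇒ (a*a)   [V → a]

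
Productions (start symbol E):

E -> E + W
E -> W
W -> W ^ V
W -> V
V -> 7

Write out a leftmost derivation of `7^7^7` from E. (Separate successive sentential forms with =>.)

E=>W=>W^V=>W^V^V=>V^V^V=>7^V^V=>7^7^V=>7^7^7

E => W   [E -> W]
W => W^V   [W -> W ^ V]
W^V => W^V^V   [W -> W ^ V]
W^V^V => V^V^V   [W -> V]
V^V^V => 7^V^V   [V -> 7]
7^V^V => 7^7^V   [V -> 7]
7^7^V => 7^7^7   [V -> 7]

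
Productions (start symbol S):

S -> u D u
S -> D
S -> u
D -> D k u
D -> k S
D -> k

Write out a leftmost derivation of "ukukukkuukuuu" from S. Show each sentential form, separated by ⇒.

S ⇒ uDu   [S -> u D u]
uDu ⇒ ukSu   [D -> k S]
ukSu ⇒ ukuDuu   [S -> u D u]
ukuDuu ⇒ ukuDkuuu   [D -> D k u]
ukuDkuuu ⇒ ukukSkuuu   [D -> k S]
ukukSkuuu ⇒ ukukuDukuuu   [S -> u D u]
ukukuDukuuu ⇒ ukukuDkuukuuu   [D -> D k u]
ukukuDkuukuuu ⇒ ukukukkuukuuu   [D -> k]

S ⇒ uDu ⇒ ukSu ⇒ ukuDuu ⇒ ukuDkuuu ⇒ ukukSkuuu ⇒ ukukuDukuuu ⇒ ukukuDkuukuuu ⇒ ukukukkuukuuu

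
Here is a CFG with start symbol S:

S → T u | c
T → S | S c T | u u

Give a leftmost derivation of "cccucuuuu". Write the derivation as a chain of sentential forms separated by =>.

S=>Tu=>ScTu=>TucTu=>ScTucTu=>ccTucTu=>ccSucTu=>cccucTu=>cccucSu=>cccucTuu=>cccucuuuu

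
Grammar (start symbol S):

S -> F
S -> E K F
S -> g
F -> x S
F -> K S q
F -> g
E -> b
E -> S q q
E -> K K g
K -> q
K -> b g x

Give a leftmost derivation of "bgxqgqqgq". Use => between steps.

S => EKF => KKgKF => bgxKgKF => bgxqgKF => bgxqgqF => bgxqgqKSq => bgxqgqqSq => bgxqgqqgq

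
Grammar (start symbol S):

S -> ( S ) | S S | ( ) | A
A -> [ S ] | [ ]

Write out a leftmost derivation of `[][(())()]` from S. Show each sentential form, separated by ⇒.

S ⇒ SS   [S -> S S]
SS ⇒ AS   [S -> A]
AS ⇒ []S   [A -> [ ]]
[]S ⇒ []A   [S -> A]
[]A ⇒ [][S]   [A -> [ S ]]
[][S] ⇒ [][SS]   [S -> S S]
[][SS] ⇒ [][(S)S]   [S -> ( S )]
[][(S)S] ⇒ [][(())S]   [S -> ( )]
[][(())S] ⇒ [][(())()]   [S -> ( )]

S ⇒ SS ⇒ AS ⇒ []S ⇒ []A ⇒ [][S] ⇒ [][SS] ⇒ [][(S)S] ⇒ [][(())S] ⇒ [][(())()]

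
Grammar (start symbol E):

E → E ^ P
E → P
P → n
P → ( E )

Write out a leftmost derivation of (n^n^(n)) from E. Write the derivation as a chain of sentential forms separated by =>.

E => P   [E → P]
P => (E)   [P → ( E )]
(E) => (E^P)   [E → E ^ P]
(E^P) => (E^P^P)   [E → E ^ P]
(E^P^P) => (P^P^P)   [E → P]
(P^P^P) => (n^P^P)   [P → n]
(n^P^P) => (n^n^P)   [P → n]
(n^n^P) => (n^n^(E))   [P → ( E )]
(n^n^(E)) => (n^n^(P))   [E → P]
(n^n^(P)) => (n^n^(n))   [P → n]

E => P => (E) => (E^P) => (E^P^P) => (P^P^P) => (n^P^P) => (n^n^P) => (n^n^(E)) => (n^n^(P)) => (n^n^(n))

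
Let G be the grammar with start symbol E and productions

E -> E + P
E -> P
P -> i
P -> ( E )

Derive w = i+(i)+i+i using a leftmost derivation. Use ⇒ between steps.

E ⇒ E+P   [E -> E + P]
E+P ⇒ E+P+P   [E -> E + P]
E+P+P ⇒ E+P+P+P   [E -> E + P]
E+P+P+P ⇒ P+P+P+P   [E -> P]
P+P+P+P ⇒ i+P+P+P   [P -> i]
i+P+P+P ⇒ i+(E)+P+P   [P -> ( E )]
i+(E)+P+P ⇒ i+(P)+P+P   [E -> P]
i+(P)+P+P ⇒ i+(i)+P+P   [P -> i]
i+(i)+P+P ⇒ i+(i)+i+P   [P -> i]
i+(i)+i+P ⇒ i+(i)+i+i   [P -> i]

E ⇒ E+P ⇒ E+P+P ⇒ E+P+P+P ⇒ P+P+P+P ⇒ i+P+P+P ⇒ i+(E)+P+P ⇒ i+(P)+P+P ⇒ i+(i)+P+P ⇒ i+(i)+i+P ⇒ i+(i)+i+i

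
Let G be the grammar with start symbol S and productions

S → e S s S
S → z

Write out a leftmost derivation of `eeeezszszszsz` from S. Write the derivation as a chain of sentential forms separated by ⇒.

S ⇒ eSsS ⇒ eeSsSsS ⇒ eeeSsSsSsS ⇒ eeeeSsSsSsSsS ⇒ eeeezsSsSsSsS ⇒ eeeezszsSsSsS ⇒ eeeezszszsSsS ⇒ eeeezszszszsS ⇒ eeeezszszszsz

S ⇒ eSsS   [S → e S s S]
eSsS ⇒ eeSsSsS   [S → e S s S]
eeSsSsS ⇒ eeeSsSsSsS   [S → e S s S]
eeeSsSsSsS ⇒ eeeeSsSsSsSsS   [S → e S s S]
eeeeSsSsSsSsS ⇒ eeeezsSsSsSsS   [S → z]
eeeezsSsSsSsS ⇒ eeeezszsSsSsS   [S → z]
eeeezszsSsSsS ⇒ eeeezszszsSsS   [S → z]
eeeezszszsSsS ⇒ eeeezszszszsS   [S → z]
eeeezszszszsS ⇒ eeeezszszszsz   [S → z]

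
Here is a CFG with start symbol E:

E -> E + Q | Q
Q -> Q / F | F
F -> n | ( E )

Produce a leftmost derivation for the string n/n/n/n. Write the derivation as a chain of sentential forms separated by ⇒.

E⇒Q⇒Q/F⇒Q/F/F⇒Q/F/F/F⇒F/F/F/F⇒n/F/F/F⇒n/n/F/F⇒n/n/n/F⇒n/n/n/n

E ⇒ Q   [E -> Q]
Q ⇒ Q/F   [Q -> Q / F]
Q/F ⇒ Q/F/F   [Q -> Q / F]
Q/F/F ⇒ Q/F/F/F   [Q -> Q / F]
Q/F/F/F ⇒ F/F/F/F   [Q -> F]
F/F/F/F ⇒ n/F/F/F   [F -> n]
n/F/F/F ⇒ n/n/F/F   [F -> n]
n/n/F/F ⇒ n/n/n/F   [F -> n]
n/n/n/F ⇒ n/n/n/n   [F -> n]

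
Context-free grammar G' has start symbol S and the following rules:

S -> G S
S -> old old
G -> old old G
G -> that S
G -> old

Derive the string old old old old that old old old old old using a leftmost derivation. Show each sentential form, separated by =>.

S => G S => old old G S => old old old old G S => old old old old that S S => old old old old that G S S => old old old old that old S S => old old old old that old old old S => old old old old that old old old old old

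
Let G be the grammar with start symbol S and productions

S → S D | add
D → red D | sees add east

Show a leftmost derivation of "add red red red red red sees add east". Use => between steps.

S => S D => add D => add red D => add red red D => add red red red D => add red red red red D => add red red red red red D => add red red red red red sees add east

S => S D   [S → S D]
S D => add D   [S → add]
add D => add red D   [D → red D]
add red D => add red red D   [D → red D]
add red red D => add red red red D   [D → red D]
add red red red D => add red red red red D   [D → red D]
add red red red red D => add red red red red red D   [D → red D]
add red red red red red D => add red red red red red sees add east   [D → sees add east]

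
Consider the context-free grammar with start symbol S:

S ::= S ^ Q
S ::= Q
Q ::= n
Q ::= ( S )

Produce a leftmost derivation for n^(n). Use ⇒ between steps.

S ⇒ S^Q   [S ::= S ^ Q]
S^Q ⇒ Q^Q   [S ::= Q]
Q^Q ⇒ n^Q   [Q ::= n]
n^Q ⇒ n^(S)   [Q ::= ( S )]
n^(S) ⇒ n^(Q)   [S ::= Q]
n^(Q) ⇒ n^(n)   [Q ::= n]

S⇒S^Q⇒Q^Q⇒n^Q⇒n^(S)⇒n^(Q)⇒n^(n)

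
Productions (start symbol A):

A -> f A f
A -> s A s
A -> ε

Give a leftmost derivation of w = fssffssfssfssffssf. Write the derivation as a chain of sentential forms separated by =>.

A => fAf => fsAsf => fssAssf => fssfAfssf => fssffAffssf => fssffsAsffssf => fssffssAssffssf => fssffssfAfssffssf => fssffssfsAsfssffssf => fssffssfssfssffssf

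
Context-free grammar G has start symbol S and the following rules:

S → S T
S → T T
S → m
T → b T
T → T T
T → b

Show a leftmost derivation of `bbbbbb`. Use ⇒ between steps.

S ⇒ TT ⇒ TTT ⇒ bTTT ⇒ bTTTT ⇒ bbTTTT ⇒ bbbTTT ⇒ bbbbTT ⇒ bbbbbT ⇒ bbbbbb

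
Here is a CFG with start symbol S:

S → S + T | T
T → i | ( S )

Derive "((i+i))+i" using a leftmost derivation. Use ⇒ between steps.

S ⇒ S+T ⇒ T+T ⇒ (S)+T ⇒ (T)+T ⇒ ((S))+T ⇒ ((S+T))+T ⇒ ((T+T))+T ⇒ ((i+T))+T ⇒ ((i+i))+T ⇒ ((i+i))+i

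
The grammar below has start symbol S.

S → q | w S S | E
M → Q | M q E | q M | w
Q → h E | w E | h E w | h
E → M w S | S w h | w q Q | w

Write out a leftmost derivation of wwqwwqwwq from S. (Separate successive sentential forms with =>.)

S => wSS => wES => wwqQS => wwqwES => wwqwwqQS => wwqwwqwES => wwqwwqwwS => wwqwwqwwq

S => wSS   [S → w S S]
wSS => wES   [S → E]
wES => wwqQS   [E → w q Q]
wwqQS => wwqwES   [Q → w E]
wwqwES => wwqwwqQS   [E → w q Q]
wwqwwqQS => wwqwwqwES   [Q → w E]
wwqwwqwES => wwqwwqwwS   [E → w]
wwqwwqwwS => wwqwwqwwq   [S → q]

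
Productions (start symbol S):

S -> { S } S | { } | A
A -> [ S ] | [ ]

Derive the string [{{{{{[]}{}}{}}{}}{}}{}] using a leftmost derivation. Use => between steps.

S => A => [S] => [{S}S] => [{{S}S}S] => [{{{S}S}S}S] => [{{{{S}S}S}S}S] => [{{{{{S}S}S}S}S}S] => [{{{{{A}S}S}S}S}S] => [{{{{{[]}S}S}S}S}S] => [{{{{{[]}{}}S}S}S}S] => [{{{{{[]}{}}{}}S}S}S] => [{{{{{[]}{}}{}}{}}S}S] => [{{{{{[]}{}}{}}{}}{}}S] => [{{{{{[]}{}}{}}{}}{}}{}]

S => A   [S -> A]
A => [S]   [A -> [ S ]]
[S] => [{S}S]   [S -> { S } S]
[{S}S] => [{{S}S}S]   [S -> { S } S]
[{{S}S}S] => [{{{S}S}S}S]   [S -> { S } S]
[{{{S}S}S}S] => [{{{{S}S}S}S}S]   [S -> { S } S]
[{{{{S}S}S}S}S] => [{{{{{S}S}S}S}S}S]   [S -> { S } S]
[{{{{{S}S}S}S}S}S] => [{{{{{A}S}S}S}S}S]   [S -> A]
[{{{{{A}S}S}S}S}S] => [{{{{{[]}S}S}S}S}S]   [A -> [ ]]
[{{{{{[]}S}S}S}S}S] => [{{{{{[]}{}}S}S}S}S]   [S -> { }]
[{{{{{[]}{}}S}S}S}S] => [{{{{{[]}{}}{}}S}S}S]   [S -> { }]
[{{{{{[]}{}}{}}S}S}S] => [{{{{{[]}{}}{}}{}}S}S]   [S -> { }]
[{{{{{[]}{}}{}}{}}S}S] => [{{{{{[]}{}}{}}{}}{}}S]   [S -> { }]
[{{{{{[]}{}}{}}{}}{}}S] => [{{{{{[]}{}}{}}{}}{}}{}]   [S -> { }]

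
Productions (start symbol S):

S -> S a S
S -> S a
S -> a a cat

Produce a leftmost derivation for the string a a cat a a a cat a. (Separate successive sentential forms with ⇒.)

S ⇒ S a S ⇒ a a cat a S ⇒ a a cat a S a ⇒ a a cat a a a cat a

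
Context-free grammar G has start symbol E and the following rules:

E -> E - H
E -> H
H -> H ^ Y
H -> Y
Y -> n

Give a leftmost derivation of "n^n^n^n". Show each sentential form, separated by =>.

E=>H=>H^Y=>H^Y^Y=>H^Y^Y^Y=>Y^Y^Y^Y=>n^Y^Y^Y=>n^n^Y^Y=>n^n^n^Y=>n^n^n^n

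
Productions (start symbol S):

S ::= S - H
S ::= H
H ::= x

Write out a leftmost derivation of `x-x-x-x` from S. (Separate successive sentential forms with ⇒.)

S ⇒ S-H   [S ::= S - H]
S-H ⇒ S-H-H   [S ::= S - H]
S-H-H ⇒ S-H-H-H   [S ::= S - H]
S-H-H-H ⇒ H-H-H-H   [S ::= H]
H-H-H-H ⇒ x-H-H-H   [H ::= x]
x-H-H-H ⇒ x-x-H-H   [H ::= x]
x-x-H-H ⇒ x-x-x-H   [H ::= x]
x-x-x-H ⇒ x-x-x-x   [H ::= x]

S⇒S-H⇒S-H-H⇒S-H-H-H⇒H-H-H-H⇒x-H-H-H⇒x-x-H-H⇒x-x-x-H⇒x-x-x-x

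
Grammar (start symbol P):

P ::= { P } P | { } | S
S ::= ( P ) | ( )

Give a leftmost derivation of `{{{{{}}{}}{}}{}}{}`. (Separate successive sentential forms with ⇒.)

P ⇒ {P}P ⇒ {{P}P}P ⇒ {{{P}P}P}P ⇒ {{{{P}P}P}P}P ⇒ {{{{{}}P}P}P}P ⇒ {{{{{}}{}}P}P}P ⇒ {{{{{}}{}}{}}P}P ⇒ {{{{{}}{}}{}}{}}P ⇒ {{{{{}}{}}{}}{}}{}

P ⇒ {P}P   [P ::= { P } P]
{P}P ⇒ {{P}P}P   [P ::= { P } P]
{{P}P}P ⇒ {{{P}P}P}P   [P ::= { P } P]
{{{P}P}P}P ⇒ {{{{P}P}P}P}P   [P ::= { P } P]
{{{{P}P}P}P}P ⇒ {{{{{}}P}P}P}P   [P ::= { }]
{{{{{}}P}P}P}P ⇒ {{{{{}}{}}P}P}P   [P ::= { }]
{{{{{}}{}}P}P}P ⇒ {{{{{}}{}}{}}P}P   [P ::= { }]
{{{{{}}{}}{}}P}P ⇒ {{{{{}}{}}{}}{}}P   [P ::= { }]
{{{{{}}{}}{}}{}}P ⇒ {{{{{}}{}}{}}{}}{}   [P ::= { }]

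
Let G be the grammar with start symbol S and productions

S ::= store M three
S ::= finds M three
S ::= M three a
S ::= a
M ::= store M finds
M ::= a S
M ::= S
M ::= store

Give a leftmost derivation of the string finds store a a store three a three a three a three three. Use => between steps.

S => finds M three   [S ::= finds M three]
finds M three => finds S three   [M ::= S]
finds S three => finds store M three three   [S ::= store M three]
finds store M three three => finds store a S three three   [M ::= a S]
finds store a S three three => finds store a M three a three three   [S ::= M three a]
finds store a M three a three three => finds store a a S three a three three   [M ::= a S]
finds store a a S three a three three => finds store a a M three a three a three three   [S ::= M three a]
finds store a a M three a three a three three => finds store a a S three a three a three three   [M ::= S]
finds store a a S three a three a three three => finds store a a M three a three a three a three three   [S ::= M three a]
finds store a a M three a three a three a three three => finds store a a store three a three a three a three three   [M ::= store]

S => finds M three => finds S three => finds store M three three => finds store a S three three => finds store a M three a three three => finds store a a S three a three three => finds store a a M three a three a three three => finds store a a S three a three a three three => finds store a a M three a three a three a three three => finds store a a store three a three a three a three three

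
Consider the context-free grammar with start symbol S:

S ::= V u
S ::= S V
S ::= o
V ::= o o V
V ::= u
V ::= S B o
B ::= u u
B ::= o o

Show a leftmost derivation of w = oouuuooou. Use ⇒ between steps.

S ⇒ Vu   [S ::= V u]
Vu ⇒ SBou   [V ::= S B o]
SBou ⇒ SVBou   [S ::= S V]
SVBou ⇒ VuVBou   [S ::= V u]
VuVBou ⇒ ooVuVBou   [V ::= o o V]
ooVuVBou ⇒ oouuVBou   [V ::= u]
oouuVBou ⇒ oouuuBou   [V ::= u]
oouuuBou ⇒ oouuuooou   [B ::= o o]

S ⇒ Vu ⇒ SBou ⇒ SVBou ⇒ VuVBou ⇒ ooVuVBou ⇒ oouuVBou ⇒ oouuuBou ⇒ oouuuooou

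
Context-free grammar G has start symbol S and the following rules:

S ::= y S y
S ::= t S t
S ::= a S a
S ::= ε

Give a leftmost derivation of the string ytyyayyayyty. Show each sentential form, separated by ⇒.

S ⇒ ySy ⇒ ytSty ⇒ ytySyty ⇒ ytyySyyty ⇒ ytyyaSayyty ⇒ ytyyaySyayyty ⇒ ytyyayyayyty

S ⇒ ySy   [S ::= y S y]
ySy ⇒ ytSty   [S ::= t S t]
ytSty ⇒ ytySyty   [S ::= y S y]
ytySyty ⇒ ytyySyyty   [S ::= y S y]
ytyySyyty ⇒ ytyyaSayyty   [S ::= a S a]
ytyyaSayyty ⇒ ytyyaySyayyty   [S ::= y S y]
ytyyaySyayyty ⇒ ytyyayyayyty   [S ::= ε]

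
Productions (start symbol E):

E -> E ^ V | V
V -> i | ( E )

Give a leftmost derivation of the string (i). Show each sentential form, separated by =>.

E=>V=>(E)=>(V)=>(i)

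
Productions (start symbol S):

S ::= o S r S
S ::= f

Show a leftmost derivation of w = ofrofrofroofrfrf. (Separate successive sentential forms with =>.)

S => oSrS => ofrS => ofroSrS => ofrofrS => ofrofroSrS => ofrofrofrS => ofrofrofroSrS => ofrofrofrooSrSrS => ofrofrofroofrSrS => ofrofrofroofrfrS => ofrofrofroofrfrf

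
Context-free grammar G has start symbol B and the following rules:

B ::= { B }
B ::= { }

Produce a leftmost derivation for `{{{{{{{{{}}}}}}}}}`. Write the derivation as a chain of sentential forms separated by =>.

B => {B}   [B ::= { B }]
{B} => {{B}}   [B ::= { B }]
{{B}} => {{{B}}}   [B ::= { B }]
{{{B}}} => {{{{B}}}}   [B ::= { B }]
{{{{B}}}} => {{{{{B}}}}}   [B ::= { B }]
{{{{{B}}}}} => {{{{{{B}}}}}}   [B ::= { B }]
{{{{{{B}}}}}} => {{{{{{{B}}}}}}}   [B ::= { B }]
{{{{{{{B}}}}}}} => {{{{{{{{B}}}}}}}}   [B ::= { B }]
{{{{{{{{B}}}}}}}} => {{{{{{{{{}}}}}}}}}   [B ::= { }]

B=>{B}=>{{B}}=>{{{B}}}=>{{{{B}}}}=>{{{{{B}}}}}=>{{{{{{B}}}}}}=>{{{{{{{B}}}}}}}=>{{{{{{{{B}}}}}}}}=>{{{{{{{{{}}}}}}}}}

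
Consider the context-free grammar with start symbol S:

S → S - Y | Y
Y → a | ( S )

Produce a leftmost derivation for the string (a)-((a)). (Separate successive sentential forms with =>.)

S => S-Y => Y-Y => (S)-Y => (Y)-Y => (a)-Y => (a)-(S) => (a)-(Y) => (a)-((S)) => (a)-((Y)) => (a)-((a))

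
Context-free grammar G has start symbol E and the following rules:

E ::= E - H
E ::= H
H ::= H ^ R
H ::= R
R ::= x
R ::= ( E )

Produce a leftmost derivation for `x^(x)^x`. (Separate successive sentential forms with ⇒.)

E⇒H⇒H^R⇒H^R^R⇒R^R^R⇒x^R^R⇒x^(E)^R⇒x^(H)^R⇒x^(R)^R⇒x^(x)^R⇒x^(x)^x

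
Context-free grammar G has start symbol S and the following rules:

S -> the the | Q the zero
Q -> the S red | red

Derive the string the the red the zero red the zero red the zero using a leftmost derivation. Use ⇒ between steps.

S ⇒ Q the zero   [S -> Q the zero]
Q the zero ⇒ the S red the zero   [Q -> the S red]
the S red the zero ⇒ the Q the zero red the zero   [S -> Q the zero]
the Q the zero red the zero ⇒ the the S red the zero red the zero   [Q -> the S red]
the the S red the zero red the zero ⇒ the the Q the zero red the zero red the zero   [S -> Q the zero]
the the Q the zero red the zero red the zero ⇒ the the red the zero red the zero red the zero   [Q -> red]

S ⇒ Q the zero ⇒ the S red the zero ⇒ the Q the zero red the zero ⇒ the the S red the zero red the zero ⇒ the the Q the zero red the zero red the zero ⇒ the the red the zero red the zero red the zero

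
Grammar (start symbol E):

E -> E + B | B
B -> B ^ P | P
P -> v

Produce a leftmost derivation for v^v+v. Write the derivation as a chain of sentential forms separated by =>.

E=>E+B=>B+B=>B^P+B=>P^P+B=>v^P+B=>v^v+B=>v^v+P=>v^v+v

E => E+B   [E -> E + B]
E+B => B+B   [E -> B]
B+B => B^P+B   [B -> B ^ P]
B^P+B => P^P+B   [B -> P]
P^P+B => v^P+B   [P -> v]
v^P+B => v^v+B   [P -> v]
v^v+B => v^v+P   [B -> P]
v^v+P => v^v+v   [P -> v]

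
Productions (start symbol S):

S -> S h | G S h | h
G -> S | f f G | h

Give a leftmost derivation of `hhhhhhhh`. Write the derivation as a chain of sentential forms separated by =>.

S=>GSh=>SSh=>GShSh=>hShSh=>hGShhSh=>hhShhSh=>hhShhhSh=>hhhhhhSh=>hhhhhhhh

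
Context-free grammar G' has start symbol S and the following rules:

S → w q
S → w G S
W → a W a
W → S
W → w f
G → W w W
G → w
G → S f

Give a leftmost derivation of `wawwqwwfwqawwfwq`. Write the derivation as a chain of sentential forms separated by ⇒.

S ⇒ wGS ⇒ wWwWS ⇒ waWawWS ⇒ waSawWS ⇒ wawGSawWS ⇒ wawWwWSawWS ⇒ wawSwWSawWS ⇒ wawwqwWSawWS ⇒ wawwqwwfSawWS ⇒ wawwqwwfwqawWS ⇒ wawwqwwfwqawwfS ⇒ wawwqwwfwqawwfwq

S ⇒ wGS   [S → w G S]
wGS ⇒ wWwWS   [G → W w W]
wWwWS ⇒ waWawWS   [W → a W a]
waWawWS ⇒ waSawWS   [W → S]
waSawWS ⇒ wawGSawWS   [S → w G S]
wawGSawWS ⇒ wawWwWSawWS   [G → W w W]
wawWwWSawWS ⇒ wawSwWSawWS   [W → S]
wawSwWSawWS ⇒ wawwqwWSawWS   [S → w q]
wawwqwWSawWS ⇒ wawwqwwfSawWS   [W → w f]
wawwqwwfSawWS ⇒ wawwqwwfwqawWS   [S → w q]
wawwqwwfwqawWS ⇒ wawwqwwfwqawwfS   [W → w f]
wawwqwwfwqawwfS ⇒ wawwqwwfwqawwfwq   [S → w q]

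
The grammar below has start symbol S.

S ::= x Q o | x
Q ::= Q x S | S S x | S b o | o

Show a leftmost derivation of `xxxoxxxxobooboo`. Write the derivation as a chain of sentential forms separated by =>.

S => xQo   [S ::= x Q o]
xQo => xSboo   [Q ::= S b o]
xSboo => xxQoboo   [S ::= x Q o]
xxQoboo => xxSbooboo   [Q ::= S b o]
xxSbooboo => xxxQobooboo   [S ::= x Q o]
xxxQobooboo => xxxQxSobooboo   [Q ::= Q x S]
xxxQxSobooboo => xxxQxSxSobooboo   [Q ::= Q x S]
xxxQxSxSobooboo => xxxoxSxSobooboo   [Q ::= o]
xxxoxSxSobooboo => xxxoxxxSobooboo   [S ::= x]
xxxoxxxSobooboo => xxxoxxxxobooboo   [S ::= x]

S=>xQo=>xSboo=>xxQoboo=>xxSbooboo=>xxxQobooboo=>xxxQxSobooboo=>xxxQxSxSobooboo=>xxxoxSxSobooboo=>xxxoxxxSobooboo=>xxxoxxxxobooboo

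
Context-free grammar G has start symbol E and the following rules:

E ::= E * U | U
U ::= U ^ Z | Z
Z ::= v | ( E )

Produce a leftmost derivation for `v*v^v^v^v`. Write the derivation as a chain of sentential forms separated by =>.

E => E*U => U*U => Z*U => v*U => v*U^Z => v*U^Z^Z => v*U^Z^Z^Z => v*Z^Z^Z^Z => v*v^Z^Z^Z => v*v^v^Z^Z => v*v^v^v^Z => v*v^v^v^v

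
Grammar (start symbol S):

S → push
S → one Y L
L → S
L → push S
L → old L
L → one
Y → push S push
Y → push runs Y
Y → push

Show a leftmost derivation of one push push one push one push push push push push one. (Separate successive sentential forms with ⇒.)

S ⇒ one Y L   [S → one Y L]
one Y L ⇒ one push L   [Y → push]
one push L ⇒ one push push S   [L → push S]
one push push S ⇒ one push push one Y L   [S → one Y L]
one push push one Y L ⇒ one push push one push S push L   [Y → push S push]
one push push one push S push L ⇒ one push push one push one Y L push L   [S → one Y L]
one push push one push one Y L push L ⇒ one push push one push one push S push L push L   [Y → push S push]
one push push one push one push S push L push L ⇒ one push push one push one push push push L push L   [S → push]
one push push one push one push push push L push L ⇒ one push push one push one push push push S push L   [L → S]
one push push one push one push push push S push L ⇒ one push push one push one push push push push push L   [S → push]
one push push one push one push push push push push L ⇒ one push push one push one push push push push push one   [L → one]

S ⇒ one Y L ⇒ one push L ⇒ one push push S ⇒ one push push one Y L ⇒ one push push one push S push L ⇒ one push push one push one Y L push L ⇒ one push push one push one push S push L push L ⇒ one push push one push one push push push L push L ⇒ one push push one push one push push push S push L ⇒ one push push one push one push push push push push L ⇒ one push push one push one push push push push push one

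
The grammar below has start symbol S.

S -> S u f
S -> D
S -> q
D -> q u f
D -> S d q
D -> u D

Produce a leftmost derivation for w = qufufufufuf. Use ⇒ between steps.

S ⇒ Suf ⇒ Sufuf ⇒ Sufufuf ⇒ Sufufufuf ⇒ Dufufufuf ⇒ qufufufufuf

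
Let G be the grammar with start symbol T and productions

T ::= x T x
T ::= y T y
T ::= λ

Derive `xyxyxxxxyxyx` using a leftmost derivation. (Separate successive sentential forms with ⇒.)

T ⇒ xTx ⇒ xyTyx ⇒ xyxTxyx ⇒ xyxyTyxyx ⇒ xyxyxTxyxyx ⇒ xyxyxxTxxyxyx ⇒ xyxyxxxxyxyx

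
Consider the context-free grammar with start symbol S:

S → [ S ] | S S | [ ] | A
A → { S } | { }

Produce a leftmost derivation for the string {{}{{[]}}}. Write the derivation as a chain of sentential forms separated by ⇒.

S ⇒ A   [S → A]
A ⇒ {S}   [A → { S }]
{S} ⇒ {SS}   [S → S S]
{SS} ⇒ {AS}   [S → A]
{AS} ⇒ {{}S}   [A → { }]
{{}S} ⇒ {{}A}   [S → A]
{{}A} ⇒ {{}{S}}   [A → { S }]
{{}{S}} ⇒ {{}{A}}   [S → A]
{{}{A}} ⇒ {{}{{S}}}   [A → { S }]
{{}{{S}}} ⇒ {{}{{[]}}}   [S → [ ]]

S⇒A⇒{S}⇒{SS}⇒{AS}⇒{{}S}⇒{{}A}⇒{{}{S}}⇒{{}{A}}⇒{{}{{S}}}⇒{{}{{[]}}}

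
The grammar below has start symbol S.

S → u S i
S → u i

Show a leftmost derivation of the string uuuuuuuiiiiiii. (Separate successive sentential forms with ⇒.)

S ⇒ uSi   [S → u S i]
uSi ⇒ uuSii   [S → u S i]
uuSii ⇒ uuuSiii   [S → u S i]
uuuSiii ⇒ uuuuSiiii   [S → u S i]
uuuuSiiii ⇒ uuuuuSiiiii   [S → u S i]
uuuuuSiiiii ⇒ uuuuuuSiiiiii   [S → u S i]
uuuuuuSiiiiii ⇒ uuuuuuuiiiiiii   [S → u i]

S⇒uSi⇒uuSii⇒uuuSiii⇒uuuuSiiii⇒uuuuuSiiiii⇒uuuuuuSiiiiii⇒uuuuuuuiiiiiii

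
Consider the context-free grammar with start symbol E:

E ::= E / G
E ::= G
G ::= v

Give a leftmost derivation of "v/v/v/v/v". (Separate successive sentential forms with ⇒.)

E ⇒ E/G   [E ::= E / G]
E/G ⇒ E/G/G   [E ::= E / G]
E/G/G ⇒ E/G/G/G   [E ::= E / G]
E/G/G/G ⇒ E/G/G/G/G   [E ::= E / G]
E/G/G/G/G ⇒ G/G/G/G/G   [E ::= G]
G/G/G/G/G ⇒ v/G/G/G/G   [G ::= v]
v/G/G/G/G ⇒ v/v/G/G/G   [G ::= v]
v/v/G/G/G ⇒ v/v/v/G/G   [G ::= v]
v/v/v/G/G ⇒ v/v/v/v/G   [G ::= v]
v/v/v/v/G ⇒ v/v/v/v/v   [G ::= v]

E⇒E/G⇒E/G/G⇒E/G/G/G⇒E/G/G/G/G⇒G/G/G/G/G⇒v/G/G/G/G⇒v/v/G/G/G⇒v/v/v/G/G⇒v/v/v/v/G⇒v/v/v/v/v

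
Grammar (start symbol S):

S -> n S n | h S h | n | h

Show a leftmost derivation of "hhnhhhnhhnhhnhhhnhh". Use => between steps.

S => hSh => hhShh => hhnSnhh => hhnhShnhh => hhnhhShhnhh => hhnhhhShhhnhh => hhnhhhnSnhhhnhh => hhnhhhnhShnhhhnhh => hhnhhhnhhShhnhhhnhh => hhnhhhnhhnhhnhhhnhh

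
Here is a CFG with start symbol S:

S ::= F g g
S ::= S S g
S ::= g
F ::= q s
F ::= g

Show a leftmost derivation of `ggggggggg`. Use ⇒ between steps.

S⇒SSg⇒FggSg⇒gggSg⇒gggSSgg⇒gggFggSgg⇒ggggggSgg⇒ggggggggg

S ⇒ SSg   [S ::= S S g]
SSg ⇒ FggSg   [S ::= F g g]
FggSg ⇒ gggSg   [F ::= g]
gggSg ⇒ gggSSgg   [S ::= S S g]
gggSSgg ⇒ gggFggSgg   [S ::= F g g]
gggFggSgg ⇒ ggggggSgg   [F ::= g]
ggggggSgg ⇒ ggggggggg   [S ::= g]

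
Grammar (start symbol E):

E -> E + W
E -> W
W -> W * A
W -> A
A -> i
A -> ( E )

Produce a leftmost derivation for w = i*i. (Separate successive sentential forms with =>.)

E => W => W*A => A*A => i*A => i*i

E => W   [E -> W]
W => W*A   [W -> W * A]
W*A => A*A   [W -> A]
A*A => i*A   [A -> i]
i*A => i*i   [A -> i]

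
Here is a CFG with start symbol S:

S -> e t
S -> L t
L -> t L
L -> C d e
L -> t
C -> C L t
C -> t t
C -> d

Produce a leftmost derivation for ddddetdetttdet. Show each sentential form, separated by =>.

S => Lt   [S -> L t]
Lt => Cdet   [L -> C d e]
Cdet => CLtdet   [C -> C L t]
CLtdet => CLtLtdet   [C -> C L t]
CLtLtdet => dLtLtdet   [C -> d]
dLtLtdet => dCdetLtdet   [L -> C d e]
dCdetLtdet => dCLtdetLtdet   [C -> C L t]
dCLtdetLtdet => ddLtdetLtdet   [C -> d]
ddLtdetLtdet => ddCdetdetLtdet   [L -> C d e]
ddCdetdetLtdet => ddddetdetLtdet   [C -> d]
ddddetdetLtdet => ddddetdetttdet   [L -> t]

S => Lt => Cdet => CLtdet => CLtLtdet => dLtLtdet => dCdetLtdet => dCLtdetLtdet => ddLtdetLtdet => ddCdetdetLtdet => ddddetdetLtdet => ddddetdetttdet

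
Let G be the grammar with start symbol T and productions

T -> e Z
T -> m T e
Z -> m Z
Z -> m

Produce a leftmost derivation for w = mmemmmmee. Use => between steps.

T => mTe => mmTee => mmeZee => mmemZee => mmemmZee => mmemmmZee => mmemmmmee

T => mTe   [T -> m T e]
mTe => mmTee   [T -> m T e]
mmTee => mmeZee   [T -> e Z]
mmeZee => mmemZee   [Z -> m Z]
mmemZee => mmemmZee   [Z -> m Z]
mmemmZee => mmemmmZee   [Z -> m Z]
mmemmmZee => mmemmmmee   [Z -> m]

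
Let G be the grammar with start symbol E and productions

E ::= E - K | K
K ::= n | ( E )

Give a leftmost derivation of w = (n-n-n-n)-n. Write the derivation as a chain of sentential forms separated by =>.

E=>E-K=>K-K=>(E)-K=>(E-K)-K=>(E-K-K)-K=>(E-K-K-K)-K=>(K-K-K-K)-K=>(n-K-K-K)-K=>(n-n-K-K)-K=>(n-n-n-K)-K=>(n-n-n-n)-K=>(n-n-n-n)-n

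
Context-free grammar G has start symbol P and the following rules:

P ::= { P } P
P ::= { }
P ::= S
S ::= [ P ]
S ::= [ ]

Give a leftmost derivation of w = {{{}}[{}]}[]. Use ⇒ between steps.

P ⇒ {P}P   [P ::= { P } P]
{P}P ⇒ {{P}P}P   [P ::= { P } P]
{{P}P}P ⇒ {{{}}P}P   [P ::= { }]
{{{}}P}P ⇒ {{{}}S}P   [P ::= S]
{{{}}S}P ⇒ {{{}}[P]}P   [S ::= [ P ]]
{{{}}[P]}P ⇒ {{{}}[{}]}P   [P ::= { }]
{{{}}[{}]}P ⇒ {{{}}[{}]}S   [P ::= S]
{{{}}[{}]}S ⇒ {{{}}[{}]}[]   [S ::= [ ]]

P ⇒ {P}P ⇒ {{P}P}P ⇒ {{{}}P}P ⇒ {{{}}S}P ⇒ {{{}}[P]}P ⇒ {{{}}[{}]}P ⇒ {{{}}[{}]}S ⇒ {{{}}[{}]}[]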